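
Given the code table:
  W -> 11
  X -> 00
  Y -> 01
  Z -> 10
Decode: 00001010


Decoding:
00 -> X
00 -> X
10 -> Z
10 -> Z


Result: XXZZ


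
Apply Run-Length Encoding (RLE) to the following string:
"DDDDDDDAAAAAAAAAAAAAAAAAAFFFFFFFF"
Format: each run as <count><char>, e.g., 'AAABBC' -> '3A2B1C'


Scanning runs left to right:
  i=0: run of 'D' x 7 -> '7D'
  i=7: run of 'A' x 18 -> '18A'
  i=25: run of 'F' x 8 -> '8F'

RLE = 7D18A8F


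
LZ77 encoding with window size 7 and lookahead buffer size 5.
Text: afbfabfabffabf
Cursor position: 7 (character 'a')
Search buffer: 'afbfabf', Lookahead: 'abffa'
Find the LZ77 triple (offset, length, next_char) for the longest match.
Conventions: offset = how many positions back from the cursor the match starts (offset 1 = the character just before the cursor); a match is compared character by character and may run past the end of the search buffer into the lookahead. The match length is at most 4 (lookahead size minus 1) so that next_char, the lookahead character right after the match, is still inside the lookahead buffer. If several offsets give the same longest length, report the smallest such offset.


Try each offset into the search buffer:
  offset=1 (pos 6, char 'f'): match length 0
  offset=2 (pos 5, char 'b'): match length 0
  offset=3 (pos 4, char 'a'): match length 3
  offset=4 (pos 3, char 'f'): match length 0
  offset=5 (pos 2, char 'b'): match length 0
  offset=6 (pos 1, char 'f'): match length 0
  offset=7 (pos 0, char 'a'): match length 1
Longest match has length 3 at offset 3.
next_char = character at position 7 + 3 = 10 -> 'f'

Best match: offset=3, length=3 (matching 'abf' starting at position 4)
LZ77 triple: (3, 3, 'f')


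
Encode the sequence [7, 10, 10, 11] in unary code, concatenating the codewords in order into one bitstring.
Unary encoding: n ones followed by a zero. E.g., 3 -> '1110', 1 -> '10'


Encode each number as n ones followed by a terminating 0:
  7 -> 11111110 (8 bits)
  10 -> 11111111110 (11 bits)
  10 -> 11111111110 (11 bits)
  11 -> 111111111110 (12 bits)
Total length = 8 + 11 + 11 + 12 = 42 bits.

Unary([7, 10, 10, 11]) = 111111101111111111011111111110111111111110 (42 bits)


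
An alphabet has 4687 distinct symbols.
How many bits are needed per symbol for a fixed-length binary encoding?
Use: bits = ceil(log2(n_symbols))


log2(4687) = 12.1944
Bracket: 2^12 = 4096 < 4687 <= 2^13 = 8192
So ceil(log2(4687)) = 13

bits = ceil(log2(4687)) = ceil(12.1944) = 13 bits


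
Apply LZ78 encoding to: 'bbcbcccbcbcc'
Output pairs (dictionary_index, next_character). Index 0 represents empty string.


LZ78 encoding steps:
Dictionary: {0: ''}
Step 1: w='' (idx 0), next='b' -> output (0, 'b'), add 'b' as idx 1
Step 2: w='b' (idx 1), next='c' -> output (1, 'c'), add 'bc' as idx 2
Step 3: w='bc' (idx 2), next='c' -> output (2, 'c'), add 'bcc' as idx 3
Step 4: w='' (idx 0), next='c' -> output (0, 'c'), add 'c' as idx 4
Step 5: w='bc' (idx 2), next='b' -> output (2, 'b'), add 'bcb' as idx 5
Step 6: w='c' (idx 4), next='c' -> output (4, 'c'), add 'cc' as idx 6


Encoded: [(0, 'b'), (1, 'c'), (2, 'c'), (0, 'c'), (2, 'b'), (4, 'c')]


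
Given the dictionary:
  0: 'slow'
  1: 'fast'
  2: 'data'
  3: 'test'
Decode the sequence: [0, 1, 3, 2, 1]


Look up each index in the dictionary:
  0 -> 'slow'
  1 -> 'fast'
  3 -> 'test'
  2 -> 'data'
  1 -> 'fast'

Decoded: "slow fast test data fast"


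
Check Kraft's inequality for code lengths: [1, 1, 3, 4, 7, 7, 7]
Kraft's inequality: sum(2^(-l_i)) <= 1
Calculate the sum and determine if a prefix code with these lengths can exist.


Sum = 2^(-1) + 2^(-1) + 2^(-3) + 2^(-4) + 2^(-7) + 2^(-7) + 2^(-7)
    = 0.5 + 0.5 + 0.125 + 0.0625 + 0.0078125 + 0.0078125 + 0.0078125
    = 155/128 = 1.2109375
Since 1.2109375 > 1, Kraft's inequality is NOT satisfied.
A prefix code with these lengths CANNOT exist.

Kraft sum = 1.2109375. Not satisfied.


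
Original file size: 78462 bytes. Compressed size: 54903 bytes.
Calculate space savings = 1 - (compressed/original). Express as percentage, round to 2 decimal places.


ratio = compressed/original = 54903/78462 = 0.69974
savings = 1 - ratio = 1 - 0.69974 = 0.30026
as a percentage: 0.30026 * 100 = 30.03%

Space savings = 1 - 54903/78462 = 30.03%


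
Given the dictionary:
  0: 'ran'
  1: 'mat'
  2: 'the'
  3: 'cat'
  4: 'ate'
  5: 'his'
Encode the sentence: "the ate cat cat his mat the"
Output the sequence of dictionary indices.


Look up each word in the dictionary:
  'the' -> 2
  'ate' -> 4
  'cat' -> 3
  'cat' -> 3
  'his' -> 5
  'mat' -> 1
  'the' -> 2

Encoded: [2, 4, 3, 3, 5, 1, 2]


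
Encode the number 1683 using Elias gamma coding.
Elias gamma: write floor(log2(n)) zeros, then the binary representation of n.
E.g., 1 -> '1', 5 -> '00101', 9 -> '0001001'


num_bits = floor(log2(1683)) + 1 = 11
leading_zeros = num_bits - 1 = 10
binary(1683) = 11010010011

Elias gamma(1683) = '0000000000' + '11010010011' = 000000000011010010011 (21 bits)


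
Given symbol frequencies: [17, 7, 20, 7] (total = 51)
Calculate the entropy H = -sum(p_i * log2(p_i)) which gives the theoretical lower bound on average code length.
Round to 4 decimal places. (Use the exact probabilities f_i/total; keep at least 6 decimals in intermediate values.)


Per-symbol terms -p_i * log2(p_i) with p_i = f_i/51:
  p = 17/51 = 0.333333: log2(p) = -1.584963, -p*log2(p) = 0.528321
  p = 7/51 = 0.137255: log2(p) = -2.865070, -p*log2(p) = 0.393245
  p = 20/51 = 0.392157: log2(p) = -1.350497, -p*log2(p) = 0.529607
  p = 7/51 = 0.137255: log2(p) = -2.865070, -p*log2(p) = 0.393245
H = 0.528321 + 0.393245 + 0.529607 + 0.393245 = 1.844418

H = 1.8444 bits/symbol


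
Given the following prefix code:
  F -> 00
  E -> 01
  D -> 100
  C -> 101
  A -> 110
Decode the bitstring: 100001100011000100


Decoding step by step:
Bits 100 -> D
Bits 00 -> F
Bits 110 -> A
Bits 00 -> F
Bits 110 -> A
Bits 00 -> F
Bits 100 -> D


Decoded message: DFAFAFD


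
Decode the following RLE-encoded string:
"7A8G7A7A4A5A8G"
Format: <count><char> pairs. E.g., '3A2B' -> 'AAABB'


Expanding each <count><char> pair:
  7A -> 'AAAAAAA'
  8G -> 'GGGGGGGG'
  7A -> 'AAAAAAA'
  7A -> 'AAAAAAA'
  4A -> 'AAAA'
  5A -> 'AAAAA'
  8G -> 'GGGGGGGG'

Decoded = AAAAAAAGGGGGGGGAAAAAAAAAAAAAAAAAAAAAAAGGGGGGGG


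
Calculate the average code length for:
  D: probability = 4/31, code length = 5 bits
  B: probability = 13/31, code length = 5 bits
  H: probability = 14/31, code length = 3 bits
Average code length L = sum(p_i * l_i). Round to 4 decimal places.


Weighted contributions p_i * l_i:
  D: (4/31) * 5 = 20/31
  B: (13/31) * 5 = 65/31
  H: (14/31) * 3 = 42/31
Sum = (20 + 65 + 42)/31 = 127/31

L = 127/31 = 4.0968 bits/symbol


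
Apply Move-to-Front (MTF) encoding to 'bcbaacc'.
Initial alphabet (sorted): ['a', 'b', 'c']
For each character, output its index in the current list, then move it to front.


MTF encoding:
'b': index 1 in ['a', 'b', 'c'] -> ['b', 'a', 'c']
'c': index 2 in ['b', 'a', 'c'] -> ['c', 'b', 'a']
'b': index 1 in ['c', 'b', 'a'] -> ['b', 'c', 'a']
'a': index 2 in ['b', 'c', 'a'] -> ['a', 'b', 'c']
'a': index 0 in ['a', 'b', 'c'] -> ['a', 'b', 'c']
'c': index 2 in ['a', 'b', 'c'] -> ['c', 'a', 'b']
'c': index 0 in ['c', 'a', 'b'] -> ['c', 'a', 'b']


Output: [1, 2, 1, 2, 0, 2, 0]


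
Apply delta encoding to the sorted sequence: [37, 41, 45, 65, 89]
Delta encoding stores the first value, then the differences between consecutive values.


First value: 37
Deltas:
  41 - 37 = 4
  45 - 41 = 4
  65 - 45 = 20
  89 - 65 = 24


Delta encoded: [37, 4, 4, 20, 24]


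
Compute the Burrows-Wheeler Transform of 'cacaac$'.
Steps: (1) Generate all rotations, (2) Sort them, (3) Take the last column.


Rotations (sorted):
  0: $cacaac -> last char: c
  1: aac$cac -> last char: c
  2: ac$caca -> last char: a
  3: acaac$c -> last char: c
  4: c$cacaa -> last char: a
  5: caac$ca -> last char: a
  6: cacaac$ -> last char: $


BWT = ccacaa$


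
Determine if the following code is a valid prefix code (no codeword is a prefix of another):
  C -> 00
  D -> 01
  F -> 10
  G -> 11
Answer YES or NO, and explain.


Checking each pair (does one codeword prefix another?):
  C='00' vs D='01': no prefix
  C='00' vs F='10': no prefix
  C='00' vs G='11': no prefix
  D='01' vs C='00': no prefix
  D='01' vs F='10': no prefix
  D='01' vs G='11': no prefix
  F='10' vs C='00': no prefix
  F='10' vs D='01': no prefix
  F='10' vs G='11': no prefix
  G='11' vs C='00': no prefix
  G='11' vs D='01': no prefix
  G='11' vs F='10': no prefix
No violation found over all pairs.

YES -- this is a valid prefix code. No codeword is a prefix of any other codeword.


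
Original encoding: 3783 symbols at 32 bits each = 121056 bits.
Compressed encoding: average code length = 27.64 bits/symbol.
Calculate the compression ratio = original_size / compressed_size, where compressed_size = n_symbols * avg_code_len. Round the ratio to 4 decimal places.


original_size = n_symbols * orig_bits = 3783 * 32 = 121056 bits
compressed_size = n_symbols * avg_code_len = 3783 * 27.64 = 104562.12 bits
ratio = original_size / compressed_size = 121056 / 104562.12 = 1.1577

Compression ratio = 1.1577


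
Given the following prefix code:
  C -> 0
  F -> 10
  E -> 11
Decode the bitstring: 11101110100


Decoding step by step:
Bits 11 -> E
Bits 10 -> F
Bits 11 -> E
Bits 10 -> F
Bits 10 -> F
Bits 0 -> C


Decoded message: EFEFFC


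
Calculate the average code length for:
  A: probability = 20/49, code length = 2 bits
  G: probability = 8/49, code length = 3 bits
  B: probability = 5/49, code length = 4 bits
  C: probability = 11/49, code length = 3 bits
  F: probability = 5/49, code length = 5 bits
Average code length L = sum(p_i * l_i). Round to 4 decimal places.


Weighted contributions p_i * l_i:
  A: (20/49) * 2 = 40/49
  G: (8/49) * 3 = 24/49
  B: (5/49) * 4 = 20/49
  C: (11/49) * 3 = 33/49
  F: (5/49) * 5 = 25/49
Sum = (40 + 24 + 20 + 33 + 25)/49 = 142/49

L = 142/49 = 2.8980 bits/symbol


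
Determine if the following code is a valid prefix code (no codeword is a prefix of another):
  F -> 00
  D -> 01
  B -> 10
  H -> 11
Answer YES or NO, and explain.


Checking each pair (does one codeword prefix another?):
  F='00' vs D='01': no prefix
  F='00' vs B='10': no prefix
  F='00' vs H='11': no prefix
  D='01' vs F='00': no prefix
  D='01' vs B='10': no prefix
  D='01' vs H='11': no prefix
  B='10' vs F='00': no prefix
  B='10' vs D='01': no prefix
  B='10' vs H='11': no prefix
  H='11' vs F='00': no prefix
  H='11' vs D='01': no prefix
  H='11' vs B='10': no prefix
No violation found over all pairs.

YES -- this is a valid prefix code. No codeword is a prefix of any other codeword.


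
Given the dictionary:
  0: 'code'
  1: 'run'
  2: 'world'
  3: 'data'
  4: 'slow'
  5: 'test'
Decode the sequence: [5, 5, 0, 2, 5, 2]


Look up each index in the dictionary:
  5 -> 'test'
  5 -> 'test'
  0 -> 'code'
  2 -> 'world'
  5 -> 'test'
  2 -> 'world'

Decoded: "test test code world test world"


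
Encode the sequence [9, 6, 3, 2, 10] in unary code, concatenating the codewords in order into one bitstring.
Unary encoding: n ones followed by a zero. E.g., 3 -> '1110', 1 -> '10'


Encode each number as n ones followed by a terminating 0:
  9 -> 1111111110 (10 bits)
  6 -> 1111110 (7 bits)
  3 -> 1110 (4 bits)
  2 -> 110 (3 bits)
  10 -> 11111111110 (11 bits)
Total length = 10 + 7 + 4 + 3 + 11 = 35 bits.

Unary([9, 6, 3, 2, 10]) = 11111111101111110111011011111111110 (35 bits)


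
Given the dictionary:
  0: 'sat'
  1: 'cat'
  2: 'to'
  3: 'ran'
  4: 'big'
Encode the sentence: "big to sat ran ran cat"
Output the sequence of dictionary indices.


Look up each word in the dictionary:
  'big' -> 4
  'to' -> 2
  'sat' -> 0
  'ran' -> 3
  'ran' -> 3
  'cat' -> 1

Encoded: [4, 2, 0, 3, 3, 1]


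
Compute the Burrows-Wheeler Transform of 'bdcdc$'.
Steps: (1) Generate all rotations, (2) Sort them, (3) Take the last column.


Rotations (sorted):
  0: $bdcdc -> last char: c
  1: bdcdc$ -> last char: $
  2: c$bdcd -> last char: d
  3: cdc$bd -> last char: d
  4: dc$bdc -> last char: c
  5: dcdc$b -> last char: b


BWT = c$ddcb


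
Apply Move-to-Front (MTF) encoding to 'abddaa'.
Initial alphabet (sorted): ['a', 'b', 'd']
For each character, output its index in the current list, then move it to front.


MTF encoding:
'a': index 0 in ['a', 'b', 'd'] -> ['a', 'b', 'd']
'b': index 1 in ['a', 'b', 'd'] -> ['b', 'a', 'd']
'd': index 2 in ['b', 'a', 'd'] -> ['d', 'b', 'a']
'd': index 0 in ['d', 'b', 'a'] -> ['d', 'b', 'a']
'a': index 2 in ['d', 'b', 'a'] -> ['a', 'd', 'b']
'a': index 0 in ['a', 'd', 'b'] -> ['a', 'd', 'b']


Output: [0, 1, 2, 0, 2, 0]


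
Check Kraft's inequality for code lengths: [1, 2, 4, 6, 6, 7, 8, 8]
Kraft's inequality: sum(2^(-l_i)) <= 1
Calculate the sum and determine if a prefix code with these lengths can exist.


Sum = 2^(-1) + 2^(-2) + 2^(-4) + 2^(-6) + 2^(-6) + 2^(-7) + 2^(-8) + 2^(-8)
    = 0.5 + 0.25 + 0.0625 + 0.015625 + 0.015625 + 0.0078125 + 0.00390625 + 0.00390625
    = 220/256 = 0.859375
Since 0.859375 <= 1, Kraft's inequality IS satisfied.
A prefix code with these lengths CAN exist.

Kraft sum = 0.859375. Satisfied.


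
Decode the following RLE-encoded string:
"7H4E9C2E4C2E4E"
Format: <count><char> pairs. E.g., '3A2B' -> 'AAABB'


Expanding each <count><char> pair:
  7H -> 'HHHHHHH'
  4E -> 'EEEE'
  9C -> 'CCCCCCCCC'
  2E -> 'EE'
  4C -> 'CCCC'
  2E -> 'EE'
  4E -> 'EEEE'

Decoded = HHHHHHHEEEECCCCCCCCCEECCCCEEEEEE


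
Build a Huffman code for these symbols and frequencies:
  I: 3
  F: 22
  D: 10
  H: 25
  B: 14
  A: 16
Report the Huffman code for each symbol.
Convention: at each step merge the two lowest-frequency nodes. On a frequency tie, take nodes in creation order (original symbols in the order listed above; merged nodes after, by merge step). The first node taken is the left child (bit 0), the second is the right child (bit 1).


Huffman tree construction:
Step 1: Merge I(3) + D(10) = 13
Step 2: Merge (I+D)(13) + B(14) = 27
Step 3: Merge A(16) + F(22) = 38
Step 4: Merge H(25) + ((I+D)+B)(27) = 52
Step 5: Merge (A+F)(38) + (H+((I+D)+B))(52) = 90
Read each symbol's code off the tree from the root (left child = 0, right child = 1).

Codes:
  I: 1100 (length 4)
  F: 01 (length 2)
  D: 1101 (length 4)
  H: 10 (length 2)
  B: 111 (length 3)
  A: 00 (length 2)
Average code length: 220/90 = 2.4444 bits/symbol


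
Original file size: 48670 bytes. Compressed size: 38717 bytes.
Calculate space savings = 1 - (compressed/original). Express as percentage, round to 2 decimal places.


ratio = compressed/original = 38717/48670 = 0.7955
savings = 1 - ratio = 1 - 0.7955 = 0.2045
as a percentage: 0.2045 * 100 = 20.45%

Space savings = 1 - 38717/48670 = 20.45%


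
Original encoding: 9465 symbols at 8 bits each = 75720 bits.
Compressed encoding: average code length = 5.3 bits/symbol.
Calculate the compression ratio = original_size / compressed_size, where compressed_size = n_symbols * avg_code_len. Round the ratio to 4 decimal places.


original_size = n_symbols * orig_bits = 9465 * 8 = 75720 bits
compressed_size = n_symbols * avg_code_len = 9465 * 5.3 = 50164.5 bits
ratio = original_size / compressed_size = 75720 / 50164.5 = 1.5094

Compression ratio = 1.5094


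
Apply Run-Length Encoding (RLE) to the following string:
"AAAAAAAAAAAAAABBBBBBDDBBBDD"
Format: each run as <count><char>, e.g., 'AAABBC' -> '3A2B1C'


Scanning runs left to right:
  i=0: run of 'A' x 14 -> '14A'
  i=14: run of 'B' x 6 -> '6B'
  i=20: run of 'D' x 2 -> '2D'
  i=22: run of 'B' x 3 -> '3B'
  i=25: run of 'D' x 2 -> '2D'

RLE = 14A6B2D3B2D


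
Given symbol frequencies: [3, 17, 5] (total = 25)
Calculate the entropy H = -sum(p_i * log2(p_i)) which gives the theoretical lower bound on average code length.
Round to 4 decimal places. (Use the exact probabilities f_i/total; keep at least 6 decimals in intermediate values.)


Per-symbol terms -p_i * log2(p_i) with p_i = f_i/25:
  p = 3/25 = 0.120000: log2(p) = -3.058894, -p*log2(p) = 0.367067
  p = 17/25 = 0.680000: log2(p) = -0.556393, -p*log2(p) = 0.378347
  p = 5/25 = 0.200000: log2(p) = -2.321928, -p*log2(p) = 0.464386
H = 0.367067 + 0.378347 + 0.464386 = 1.209800

H = 1.2098 bits/symbol


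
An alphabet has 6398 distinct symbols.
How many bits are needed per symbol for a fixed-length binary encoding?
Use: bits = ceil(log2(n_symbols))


log2(6398) = 12.6434
Bracket: 2^12 = 4096 < 6398 <= 2^13 = 8192
So ceil(log2(6398)) = 13

bits = ceil(log2(6398)) = ceil(12.6434) = 13 bits


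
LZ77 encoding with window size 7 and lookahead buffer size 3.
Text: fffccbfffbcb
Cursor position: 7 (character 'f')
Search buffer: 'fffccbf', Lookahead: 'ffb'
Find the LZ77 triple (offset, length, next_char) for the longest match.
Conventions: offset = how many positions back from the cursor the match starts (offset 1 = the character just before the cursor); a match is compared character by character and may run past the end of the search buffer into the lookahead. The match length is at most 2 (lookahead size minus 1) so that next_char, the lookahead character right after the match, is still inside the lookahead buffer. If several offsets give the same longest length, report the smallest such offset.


Try each offset into the search buffer:
  offset=1 (pos 6, char 'f'): match length 2
  offset=2 (pos 5, char 'b'): match length 0
  offset=3 (pos 4, char 'c'): match length 0
  offset=4 (pos 3, char 'c'): match length 0
  offset=5 (pos 2, char 'f'): match length 1
  offset=6 (pos 1, char 'f'): match length 2
  offset=7 (pos 0, char 'f'): match length 2
Longest match has length 2, found at offsets 1, 6, 7; take the smallest, offset 1.
next_char = character at position 7 + 2 = 9 -> 'b'

Best match: offset=1, length=2 (matching 'ff' starting at position 6)
LZ77 triple: (1, 2, 'b')


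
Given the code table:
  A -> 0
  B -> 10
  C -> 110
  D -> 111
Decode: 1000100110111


Decoding:
10 -> B
0 -> A
0 -> A
10 -> B
0 -> A
110 -> C
111 -> D


Result: BAABACD


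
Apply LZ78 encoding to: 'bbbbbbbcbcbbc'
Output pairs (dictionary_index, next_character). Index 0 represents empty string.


LZ78 encoding steps:
Dictionary: {0: ''}
Step 1: w='' (idx 0), next='b' -> output (0, 'b'), add 'b' as idx 1
Step 2: w='b' (idx 1), next='b' -> output (1, 'b'), add 'bb' as idx 2
Step 3: w='bb' (idx 2), next='b' -> output (2, 'b'), add 'bbb' as idx 3
Step 4: w='b' (idx 1), next='c' -> output (1, 'c'), add 'bc' as idx 4
Step 5: w='bc' (idx 4), next='b' -> output (4, 'b'), add 'bcb' as idx 5
Step 6: w='bc' (idx 4), end of input -> output (4, '')


Encoded: [(0, 'b'), (1, 'b'), (2, 'b'), (1, 'c'), (4, 'b'), (4, '')]


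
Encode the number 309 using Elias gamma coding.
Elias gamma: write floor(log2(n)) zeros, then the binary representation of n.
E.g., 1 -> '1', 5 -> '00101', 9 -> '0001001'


num_bits = floor(log2(309)) + 1 = 9
leading_zeros = num_bits - 1 = 8
binary(309) = 100110101

Elias gamma(309) = '00000000' + '100110101' = 00000000100110101 (17 bits)


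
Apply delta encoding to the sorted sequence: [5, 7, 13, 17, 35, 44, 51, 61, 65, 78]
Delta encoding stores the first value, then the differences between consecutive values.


First value: 5
Deltas:
  7 - 5 = 2
  13 - 7 = 6
  17 - 13 = 4
  35 - 17 = 18
  44 - 35 = 9
  51 - 44 = 7
  61 - 51 = 10
  65 - 61 = 4
  78 - 65 = 13


Delta encoded: [5, 2, 6, 4, 18, 9, 7, 10, 4, 13]


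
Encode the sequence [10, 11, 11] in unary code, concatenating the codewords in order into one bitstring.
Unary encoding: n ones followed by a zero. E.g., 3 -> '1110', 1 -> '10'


Encode each number as n ones followed by a terminating 0:
  10 -> 11111111110 (11 bits)
  11 -> 111111111110 (12 bits)
  11 -> 111111111110 (12 bits)
Total length = 11 + 12 + 12 = 35 bits.

Unary([10, 11, 11]) = 11111111110111111111110111111111110 (35 bits)


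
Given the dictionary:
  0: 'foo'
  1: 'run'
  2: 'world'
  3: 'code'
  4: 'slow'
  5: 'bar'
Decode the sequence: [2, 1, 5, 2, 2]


Look up each index in the dictionary:
  2 -> 'world'
  1 -> 'run'
  5 -> 'bar'
  2 -> 'world'
  2 -> 'world'

Decoded: "world run bar world world"


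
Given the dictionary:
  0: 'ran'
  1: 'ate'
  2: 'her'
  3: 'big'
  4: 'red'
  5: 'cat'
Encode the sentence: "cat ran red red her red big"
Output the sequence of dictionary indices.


Look up each word in the dictionary:
  'cat' -> 5
  'ran' -> 0
  'red' -> 4
  'red' -> 4
  'her' -> 2
  'red' -> 4
  'big' -> 3

Encoded: [5, 0, 4, 4, 2, 4, 3]


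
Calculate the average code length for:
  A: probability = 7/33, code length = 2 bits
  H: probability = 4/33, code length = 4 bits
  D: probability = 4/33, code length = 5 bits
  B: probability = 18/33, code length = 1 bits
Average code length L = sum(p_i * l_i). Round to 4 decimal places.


Weighted contributions p_i * l_i:
  A: (7/33) * 2 = 14/33
  H: (4/33) * 4 = 16/33
  D: (4/33) * 5 = 20/33
  B: (18/33) * 1 = 18/33
Sum = (14 + 16 + 20 + 18)/33 = 68/33

L = 68/33 = 2.0606 bits/symbol


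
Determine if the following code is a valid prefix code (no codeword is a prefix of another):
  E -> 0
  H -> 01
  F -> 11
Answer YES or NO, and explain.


Checking each pair (does one codeword prefix another?):
  E='0' vs H='01': prefix -- VIOLATION

NO -- this is NOT a valid prefix code. E (0) is a prefix of H (01).


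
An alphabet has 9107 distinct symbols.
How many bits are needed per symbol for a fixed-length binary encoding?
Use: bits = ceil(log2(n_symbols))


log2(9107) = 13.1528
Bracket: 2^13 = 8192 < 9107 <= 2^14 = 16384
So ceil(log2(9107)) = 14

bits = ceil(log2(9107)) = ceil(13.1528) = 14 bits


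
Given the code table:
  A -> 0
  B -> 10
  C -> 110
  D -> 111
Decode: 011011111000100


Decoding:
0 -> A
110 -> C
111 -> D
110 -> C
0 -> A
0 -> A
10 -> B
0 -> A


Result: ACDCAABA


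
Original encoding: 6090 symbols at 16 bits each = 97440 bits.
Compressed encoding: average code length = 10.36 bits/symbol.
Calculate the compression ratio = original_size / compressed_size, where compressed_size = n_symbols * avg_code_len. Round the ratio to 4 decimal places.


original_size = n_symbols * orig_bits = 6090 * 16 = 97440 bits
compressed_size = n_symbols * avg_code_len = 6090 * 10.36 = 63092.4 bits
ratio = original_size / compressed_size = 97440 / 63092.4 = 1.5444

Compression ratio = 1.5444


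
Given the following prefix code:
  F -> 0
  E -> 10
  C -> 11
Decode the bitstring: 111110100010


Decoding step by step:
Bits 11 -> C
Bits 11 -> C
Bits 10 -> E
Bits 10 -> E
Bits 0 -> F
Bits 0 -> F
Bits 10 -> E


Decoded message: CCEEFFE


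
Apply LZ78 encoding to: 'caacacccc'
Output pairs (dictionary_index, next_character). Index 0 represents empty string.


LZ78 encoding steps:
Dictionary: {0: ''}
Step 1: w='' (idx 0), next='c' -> output (0, 'c'), add 'c' as idx 1
Step 2: w='' (idx 0), next='a' -> output (0, 'a'), add 'a' as idx 2
Step 3: w='a' (idx 2), next='c' -> output (2, 'c'), add 'ac' as idx 3
Step 4: w='ac' (idx 3), next='c' -> output (3, 'c'), add 'acc' as idx 4
Step 5: w='c' (idx 1), next='c' -> output (1, 'c'), add 'cc' as idx 5


Encoded: [(0, 'c'), (0, 'a'), (2, 'c'), (3, 'c'), (1, 'c')]


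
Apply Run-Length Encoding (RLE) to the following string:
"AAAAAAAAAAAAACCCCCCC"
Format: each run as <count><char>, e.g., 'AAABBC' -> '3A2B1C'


Scanning runs left to right:
  i=0: run of 'A' x 13 -> '13A'
  i=13: run of 'C' x 7 -> '7C'

RLE = 13A7C


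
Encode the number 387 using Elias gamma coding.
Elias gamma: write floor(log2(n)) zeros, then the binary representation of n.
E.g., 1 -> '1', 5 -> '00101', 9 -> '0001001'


num_bits = floor(log2(387)) + 1 = 9
leading_zeros = num_bits - 1 = 8
binary(387) = 110000011

Elias gamma(387) = '00000000' + '110000011' = 00000000110000011 (17 bits)


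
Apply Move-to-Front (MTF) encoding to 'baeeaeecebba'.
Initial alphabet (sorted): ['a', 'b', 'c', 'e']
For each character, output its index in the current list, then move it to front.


MTF encoding:
'b': index 1 in ['a', 'b', 'c', 'e'] -> ['b', 'a', 'c', 'e']
'a': index 1 in ['b', 'a', 'c', 'e'] -> ['a', 'b', 'c', 'e']
'e': index 3 in ['a', 'b', 'c', 'e'] -> ['e', 'a', 'b', 'c']
'e': index 0 in ['e', 'a', 'b', 'c'] -> ['e', 'a', 'b', 'c']
'a': index 1 in ['e', 'a', 'b', 'c'] -> ['a', 'e', 'b', 'c']
'e': index 1 in ['a', 'e', 'b', 'c'] -> ['e', 'a', 'b', 'c']
'e': index 0 in ['e', 'a', 'b', 'c'] -> ['e', 'a', 'b', 'c']
'c': index 3 in ['e', 'a', 'b', 'c'] -> ['c', 'e', 'a', 'b']
'e': index 1 in ['c', 'e', 'a', 'b'] -> ['e', 'c', 'a', 'b']
'b': index 3 in ['e', 'c', 'a', 'b'] -> ['b', 'e', 'c', 'a']
'b': index 0 in ['b', 'e', 'c', 'a'] -> ['b', 'e', 'c', 'a']
'a': index 3 in ['b', 'e', 'c', 'a'] -> ['a', 'b', 'e', 'c']


Output: [1, 1, 3, 0, 1, 1, 0, 3, 1, 3, 0, 3]


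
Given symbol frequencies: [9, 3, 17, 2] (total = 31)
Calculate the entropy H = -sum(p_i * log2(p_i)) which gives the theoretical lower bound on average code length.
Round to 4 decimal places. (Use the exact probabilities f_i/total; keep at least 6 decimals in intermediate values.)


Per-symbol terms -p_i * log2(p_i) with p_i = f_i/31:
  p = 9/31 = 0.290323: log2(p) = -1.784271, -p*log2(p) = 0.518014
  p = 3/31 = 0.096774: log2(p) = -3.369234, -p*log2(p) = 0.326055
  p = 17/31 = 0.548387: log2(p) = -0.866733, -p*log2(p) = 0.475305
  p = 2/31 = 0.064516: log2(p) = -3.954196, -p*log2(p) = 0.255109
H = 0.518014 + 0.326055 + 0.475305 + 0.255109 = 1.574483

H = 1.5745 bits/symbol


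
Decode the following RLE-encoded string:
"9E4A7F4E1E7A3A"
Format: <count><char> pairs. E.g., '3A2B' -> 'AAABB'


Expanding each <count><char> pair:
  9E -> 'EEEEEEEEE'
  4A -> 'AAAA'
  7F -> 'FFFFFFF'
  4E -> 'EEEE'
  1E -> 'E'
  7A -> 'AAAAAAA'
  3A -> 'AAA'

Decoded = EEEEEEEEEAAAAFFFFFFFEEEEEAAAAAAAAAA


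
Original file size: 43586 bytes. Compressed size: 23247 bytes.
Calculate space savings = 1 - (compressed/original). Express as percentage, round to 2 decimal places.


ratio = compressed/original = 23247/43586 = 0.533359
savings = 1 - ratio = 1 - 0.533359 = 0.466641
as a percentage: 0.466641 * 100 = 46.66%

Space savings = 1 - 23247/43586 = 46.66%


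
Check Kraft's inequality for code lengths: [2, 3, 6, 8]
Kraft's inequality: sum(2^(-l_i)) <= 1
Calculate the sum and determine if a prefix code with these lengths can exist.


Sum = 2^(-2) + 2^(-3) + 2^(-6) + 2^(-8)
    = 0.25 + 0.125 + 0.015625 + 0.00390625
    = 101/256 = 0.39453125
Since 0.39453125 <= 1, Kraft's inequality IS satisfied.
A prefix code with these lengths CAN exist.

Kraft sum = 0.39453125. Satisfied.


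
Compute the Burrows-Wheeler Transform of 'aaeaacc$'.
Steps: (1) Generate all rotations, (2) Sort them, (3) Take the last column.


Rotations (sorted):
  0: $aaeaacc -> last char: c
  1: aacc$aae -> last char: e
  2: aaeaacc$ -> last char: $
  3: acc$aaea -> last char: a
  4: aeaacc$a -> last char: a
  5: c$aaeaac -> last char: c
  6: cc$aaeaa -> last char: a
  7: eaacc$aa -> last char: a


BWT = ce$aacaa


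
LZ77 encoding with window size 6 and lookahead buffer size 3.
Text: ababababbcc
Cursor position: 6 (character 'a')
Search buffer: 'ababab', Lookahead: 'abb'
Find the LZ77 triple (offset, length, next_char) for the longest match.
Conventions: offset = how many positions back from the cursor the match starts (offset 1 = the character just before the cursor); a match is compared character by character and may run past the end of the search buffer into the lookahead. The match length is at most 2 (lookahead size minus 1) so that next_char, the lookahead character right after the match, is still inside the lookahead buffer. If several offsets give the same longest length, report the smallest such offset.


Try each offset into the search buffer:
  offset=1 (pos 5, char 'b'): match length 0
  offset=2 (pos 4, char 'a'): match length 2
  offset=3 (pos 3, char 'b'): match length 0
  offset=4 (pos 2, char 'a'): match length 2
  offset=5 (pos 1, char 'b'): match length 0
  offset=6 (pos 0, char 'a'): match length 2
Longest match has length 2, found at offsets 2, 4, 6; take the smallest, offset 2.
next_char = character at position 6 + 2 = 8 -> 'b'

Best match: offset=2, length=2 (matching 'ab' starting at position 4)
LZ77 triple: (2, 2, 'b')


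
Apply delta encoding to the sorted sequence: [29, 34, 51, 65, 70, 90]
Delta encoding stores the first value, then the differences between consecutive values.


First value: 29
Deltas:
  34 - 29 = 5
  51 - 34 = 17
  65 - 51 = 14
  70 - 65 = 5
  90 - 70 = 20


Delta encoded: [29, 5, 17, 14, 5, 20]


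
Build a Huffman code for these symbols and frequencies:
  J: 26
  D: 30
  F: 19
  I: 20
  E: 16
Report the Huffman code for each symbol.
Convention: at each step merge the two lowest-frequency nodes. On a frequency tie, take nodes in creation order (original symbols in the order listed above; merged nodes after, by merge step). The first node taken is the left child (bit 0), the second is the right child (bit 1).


Huffman tree construction:
Step 1: Merge E(16) + F(19) = 35
Step 2: Merge I(20) + J(26) = 46
Step 3: Merge D(30) + (E+F)(35) = 65
Step 4: Merge (I+J)(46) + (D+(E+F))(65) = 111
Read each symbol's code off the tree from the root (left child = 0, right child = 1).

Codes:
  J: 01 (length 2)
  D: 10 (length 2)
  F: 111 (length 3)
  I: 00 (length 2)
  E: 110 (length 3)
Average code length: 257/111 = 2.3153 bits/symbol


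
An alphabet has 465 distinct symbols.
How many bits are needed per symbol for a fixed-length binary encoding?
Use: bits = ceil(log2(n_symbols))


log2(465) = 8.8611
Bracket: 2^8 = 256 < 465 <= 2^9 = 512
So ceil(log2(465)) = 9

bits = ceil(log2(465)) = ceil(8.8611) = 9 bits


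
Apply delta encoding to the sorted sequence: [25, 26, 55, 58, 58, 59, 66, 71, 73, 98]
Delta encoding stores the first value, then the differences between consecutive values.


First value: 25
Deltas:
  26 - 25 = 1
  55 - 26 = 29
  58 - 55 = 3
  58 - 58 = 0
  59 - 58 = 1
  66 - 59 = 7
  71 - 66 = 5
  73 - 71 = 2
  98 - 73 = 25


Delta encoded: [25, 1, 29, 3, 0, 1, 7, 5, 2, 25]


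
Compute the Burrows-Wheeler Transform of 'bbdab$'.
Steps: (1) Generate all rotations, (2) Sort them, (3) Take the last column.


Rotations (sorted):
  0: $bbdab -> last char: b
  1: ab$bbd -> last char: d
  2: b$bbda -> last char: a
  3: bbdab$ -> last char: $
  4: bdab$b -> last char: b
  5: dab$bb -> last char: b


BWT = bda$bb


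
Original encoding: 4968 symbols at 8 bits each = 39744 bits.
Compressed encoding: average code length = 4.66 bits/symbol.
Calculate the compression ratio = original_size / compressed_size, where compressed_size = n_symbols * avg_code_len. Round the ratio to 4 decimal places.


original_size = n_symbols * orig_bits = 4968 * 8 = 39744 bits
compressed_size = n_symbols * avg_code_len = 4968 * 4.66 = 23150.88 bits
ratio = original_size / compressed_size = 39744 / 23150.88 = 1.7167

Compression ratio = 1.7167


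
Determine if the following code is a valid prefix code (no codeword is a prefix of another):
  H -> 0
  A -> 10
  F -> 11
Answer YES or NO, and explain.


Checking each pair (does one codeword prefix another?):
  H='0' vs A='10': no prefix
  H='0' vs F='11': no prefix
  A='10' vs H='0': no prefix
  A='10' vs F='11': no prefix
  F='11' vs H='0': no prefix
  F='11' vs A='10': no prefix
No violation found over all pairs.

YES -- this is a valid prefix code. No codeword is a prefix of any other codeword.


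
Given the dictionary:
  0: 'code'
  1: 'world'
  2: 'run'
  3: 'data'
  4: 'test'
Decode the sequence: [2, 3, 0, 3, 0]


Look up each index in the dictionary:
  2 -> 'run'
  3 -> 'data'
  0 -> 'code'
  3 -> 'data'
  0 -> 'code'

Decoded: "run data code data code"


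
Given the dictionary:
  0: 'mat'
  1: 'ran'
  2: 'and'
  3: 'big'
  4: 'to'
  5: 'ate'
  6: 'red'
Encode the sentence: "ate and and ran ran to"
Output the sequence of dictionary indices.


Look up each word in the dictionary:
  'ate' -> 5
  'and' -> 2
  'and' -> 2
  'ran' -> 1
  'ran' -> 1
  'to' -> 4

Encoded: [5, 2, 2, 1, 1, 4]


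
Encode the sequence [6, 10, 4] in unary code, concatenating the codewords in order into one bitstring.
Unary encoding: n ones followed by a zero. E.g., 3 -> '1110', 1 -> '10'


Encode each number as n ones followed by a terminating 0:
  6 -> 1111110 (7 bits)
  10 -> 11111111110 (11 bits)
  4 -> 11110 (5 bits)
Total length = 7 + 11 + 5 = 23 bits.

Unary([6, 10, 4]) = 11111101111111111011110 (23 bits)


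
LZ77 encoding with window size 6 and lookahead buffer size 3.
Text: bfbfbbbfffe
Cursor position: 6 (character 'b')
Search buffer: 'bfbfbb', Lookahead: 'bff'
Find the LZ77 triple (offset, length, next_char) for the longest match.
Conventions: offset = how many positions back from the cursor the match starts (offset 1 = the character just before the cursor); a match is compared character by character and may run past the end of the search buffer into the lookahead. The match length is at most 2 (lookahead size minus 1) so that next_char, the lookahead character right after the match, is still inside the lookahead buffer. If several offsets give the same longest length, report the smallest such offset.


Try each offset into the search buffer:
  offset=1 (pos 5, char 'b'): match length 1
  offset=2 (pos 4, char 'b'): match length 1
  offset=3 (pos 3, char 'f'): match length 0
  offset=4 (pos 2, char 'b'): match length 2
  offset=5 (pos 1, char 'f'): match length 0
  offset=6 (pos 0, char 'b'): match length 2
Longest match has length 2, found at offsets 4, 6; take the smallest, offset 4.
next_char = character at position 6 + 2 = 8 -> 'f'

Best match: offset=4, length=2 (matching 'bf' starting at position 2)
LZ77 triple: (4, 2, 'f')


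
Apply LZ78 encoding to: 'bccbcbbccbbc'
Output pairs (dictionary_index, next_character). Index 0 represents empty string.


LZ78 encoding steps:
Dictionary: {0: ''}
Step 1: w='' (idx 0), next='b' -> output (0, 'b'), add 'b' as idx 1
Step 2: w='' (idx 0), next='c' -> output (0, 'c'), add 'c' as idx 2
Step 3: w='c' (idx 2), next='b' -> output (2, 'b'), add 'cb' as idx 3
Step 4: w='cb' (idx 3), next='b' -> output (3, 'b'), add 'cbb' as idx 4
Step 5: w='c' (idx 2), next='c' -> output (2, 'c'), add 'cc' as idx 5
Step 6: w='b' (idx 1), next='b' -> output (1, 'b'), add 'bb' as idx 6
Step 7: w='c' (idx 2), end of input -> output (2, '')


Encoded: [(0, 'b'), (0, 'c'), (2, 'b'), (3, 'b'), (2, 'c'), (1, 'b'), (2, '')]


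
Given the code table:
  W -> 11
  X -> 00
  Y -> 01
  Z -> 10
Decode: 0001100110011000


Decoding:
00 -> X
01 -> Y
10 -> Z
01 -> Y
10 -> Z
01 -> Y
10 -> Z
00 -> X


Result: XYZYZYZX


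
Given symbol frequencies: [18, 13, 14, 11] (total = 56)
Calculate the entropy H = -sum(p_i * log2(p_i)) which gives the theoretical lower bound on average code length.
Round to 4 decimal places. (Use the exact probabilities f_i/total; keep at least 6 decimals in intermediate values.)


Per-symbol terms -p_i * log2(p_i) with p_i = f_i/56:
  p = 18/56 = 0.321429: log2(p) = -1.637430, -p*log2(p) = 0.526317
  p = 13/56 = 0.232143: log2(p) = -2.106915, -p*log2(p) = 0.489105
  p = 14/56 = 0.250000: log2(p) = -2.000000, -p*log2(p) = 0.500000
  p = 11/56 = 0.196429: log2(p) = -2.347923, -p*log2(p) = 0.461199
H = 0.526317 + 0.489105 + 0.500000 + 0.461199 = 1.976621

H = 1.9766 bits/symbol


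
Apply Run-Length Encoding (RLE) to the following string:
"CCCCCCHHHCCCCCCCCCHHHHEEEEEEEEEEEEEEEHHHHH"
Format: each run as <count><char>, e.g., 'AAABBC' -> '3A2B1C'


Scanning runs left to right:
  i=0: run of 'C' x 6 -> '6C'
  i=6: run of 'H' x 3 -> '3H'
  i=9: run of 'C' x 9 -> '9C'
  i=18: run of 'H' x 4 -> '4H'
  i=22: run of 'E' x 15 -> '15E'
  i=37: run of 'H' x 5 -> '5H'

RLE = 6C3H9C4H15E5H


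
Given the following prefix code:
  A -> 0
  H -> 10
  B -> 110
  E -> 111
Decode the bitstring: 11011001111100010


Decoding step by step:
Bits 110 -> B
Bits 110 -> B
Bits 0 -> A
Bits 111 -> E
Bits 110 -> B
Bits 0 -> A
Bits 0 -> A
Bits 10 -> H


Decoded message: BBAEBAAH


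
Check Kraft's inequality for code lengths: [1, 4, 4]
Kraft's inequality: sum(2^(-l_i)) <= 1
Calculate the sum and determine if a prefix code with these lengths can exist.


Sum = 2^(-1) + 2^(-4) + 2^(-4)
    = 0.5 + 0.0625 + 0.0625
    = 10/16 = 0.625
Since 0.625 <= 1, Kraft's inequality IS satisfied.
A prefix code with these lengths CAN exist.

Kraft sum = 0.625. Satisfied.


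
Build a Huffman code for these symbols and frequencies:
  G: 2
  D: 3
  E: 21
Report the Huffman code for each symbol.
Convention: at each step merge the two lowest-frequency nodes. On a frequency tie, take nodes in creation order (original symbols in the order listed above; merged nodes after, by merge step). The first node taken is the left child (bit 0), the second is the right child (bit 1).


Huffman tree construction:
Step 1: Merge G(2) + D(3) = 5
Step 2: Merge (G+D)(5) + E(21) = 26
Read each symbol's code off the tree from the root (left child = 0, right child = 1).

Codes:
  G: 00 (length 2)
  D: 01 (length 2)
  E: 1 (length 1)
Average code length: 31/26 = 1.1923 bits/symbol


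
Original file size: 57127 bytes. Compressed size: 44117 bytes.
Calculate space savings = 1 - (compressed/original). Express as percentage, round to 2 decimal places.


ratio = compressed/original = 44117/57127 = 0.772262
savings = 1 - ratio = 1 - 0.772262 = 0.227738
as a percentage: 0.227738 * 100 = 22.77%

Space savings = 1 - 44117/57127 = 22.77%


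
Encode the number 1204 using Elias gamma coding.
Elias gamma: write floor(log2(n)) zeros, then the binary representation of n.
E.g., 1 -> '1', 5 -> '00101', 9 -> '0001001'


num_bits = floor(log2(1204)) + 1 = 11
leading_zeros = num_bits - 1 = 10
binary(1204) = 10010110100

Elias gamma(1204) = '0000000000' + '10010110100' = 000000000010010110100 (21 bits)


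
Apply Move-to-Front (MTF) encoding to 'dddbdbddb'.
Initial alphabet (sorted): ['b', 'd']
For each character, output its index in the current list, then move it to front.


MTF encoding:
'd': index 1 in ['b', 'd'] -> ['d', 'b']
'd': index 0 in ['d', 'b'] -> ['d', 'b']
'd': index 0 in ['d', 'b'] -> ['d', 'b']
'b': index 1 in ['d', 'b'] -> ['b', 'd']
'd': index 1 in ['b', 'd'] -> ['d', 'b']
'b': index 1 in ['d', 'b'] -> ['b', 'd']
'd': index 1 in ['b', 'd'] -> ['d', 'b']
'd': index 0 in ['d', 'b'] -> ['d', 'b']
'b': index 1 in ['d', 'b'] -> ['b', 'd']


Output: [1, 0, 0, 1, 1, 1, 1, 0, 1]


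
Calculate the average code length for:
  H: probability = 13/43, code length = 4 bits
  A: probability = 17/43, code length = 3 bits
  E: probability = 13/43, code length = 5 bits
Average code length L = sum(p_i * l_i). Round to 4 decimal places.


Weighted contributions p_i * l_i:
  H: (13/43) * 4 = 52/43
  A: (17/43) * 3 = 51/43
  E: (13/43) * 5 = 65/43
Sum = (52 + 51 + 65)/43 = 168/43

L = 168/43 = 3.9070 bits/symbol


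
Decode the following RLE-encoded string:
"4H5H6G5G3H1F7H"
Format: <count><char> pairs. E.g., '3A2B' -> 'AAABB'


Expanding each <count><char> pair:
  4H -> 'HHHH'
  5H -> 'HHHHH'
  6G -> 'GGGGGG'
  5G -> 'GGGGG'
  3H -> 'HHH'
  1F -> 'F'
  7H -> 'HHHHHHH'

Decoded = HHHHHHHHHGGGGGGGGGGGHHHFHHHHHHH


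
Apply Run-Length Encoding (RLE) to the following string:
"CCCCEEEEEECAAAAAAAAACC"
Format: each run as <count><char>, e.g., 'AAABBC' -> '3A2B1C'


Scanning runs left to right:
  i=0: run of 'C' x 4 -> '4C'
  i=4: run of 'E' x 6 -> '6E'
  i=10: run of 'C' x 1 -> '1C'
  i=11: run of 'A' x 9 -> '9A'
  i=20: run of 'C' x 2 -> '2C'

RLE = 4C6E1C9A2C


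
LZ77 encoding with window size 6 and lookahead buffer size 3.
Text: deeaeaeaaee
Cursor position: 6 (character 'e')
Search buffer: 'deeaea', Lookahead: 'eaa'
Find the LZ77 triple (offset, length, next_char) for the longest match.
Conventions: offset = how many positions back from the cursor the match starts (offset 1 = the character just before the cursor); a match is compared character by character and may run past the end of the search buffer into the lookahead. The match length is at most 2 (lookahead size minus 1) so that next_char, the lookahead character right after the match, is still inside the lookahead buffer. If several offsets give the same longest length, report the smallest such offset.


Try each offset into the search buffer:
  offset=1 (pos 5, char 'a'): match length 0
  offset=2 (pos 4, char 'e'): match length 2
  offset=3 (pos 3, char 'a'): match length 0
  offset=4 (pos 2, char 'e'): match length 2
  offset=5 (pos 1, char 'e'): match length 1
  offset=6 (pos 0, char 'd'): match length 0
Longest match has length 2, found at offsets 2, 4; take the smallest, offset 2.
next_char = character at position 6 + 2 = 8 -> 'a'

Best match: offset=2, length=2 (matching 'ea' starting at position 4)
LZ77 triple: (2, 2, 'a')
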